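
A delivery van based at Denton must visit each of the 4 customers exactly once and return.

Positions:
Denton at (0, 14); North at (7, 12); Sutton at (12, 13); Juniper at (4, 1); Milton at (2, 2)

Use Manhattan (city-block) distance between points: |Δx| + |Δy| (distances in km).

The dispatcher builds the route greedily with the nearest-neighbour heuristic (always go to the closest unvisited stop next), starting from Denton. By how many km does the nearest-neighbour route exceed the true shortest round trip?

2 km longer than the optimal tour.

Denton: North=9, Sutton=13, Milton=14, Juniper=17 ⇒ North
North: Sutton=6, Juniper=14, Milton=15 ⇒ Sutton
Sutton: Juniper=20, Milton=21 ⇒ Juniper
Juniper: Milton=3 ⇒ Milton
NN route Denton → North → Sutton → Juniper → Milton → Denton costs 52.
Optimal: Denton → Sutton → North → Juniper → Milton → Denton costs 50 (by enumerating all 12 distinct tours).
Excess = 52 − 50 = 2.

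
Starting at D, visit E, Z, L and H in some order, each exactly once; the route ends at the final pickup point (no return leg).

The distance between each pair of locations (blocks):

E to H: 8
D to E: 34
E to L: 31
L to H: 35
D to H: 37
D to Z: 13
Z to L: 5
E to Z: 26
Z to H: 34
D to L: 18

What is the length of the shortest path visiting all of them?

There are 4! = 24 possible orderings.
D→E→Z→L→H: 34+26+5+35 = 100
D→E→Z→H→L: 34+26+34+35 = 129
D→E→L→Z→H: 34+31+5+34 = 104
D→E→L→H→Z: 34+31+35+34 = 134
D→E→H→Z→L: 34+8+34+5 = 81
D→E→H→L→Z: 34+8+35+5 = 82
D→Z→E→L→H: 13+26+31+35 = 105
D→Z→E→H→L: 13+26+8+35 = 82
D→Z→L→E→H: 13+5+31+8 = 57
D→Z→L→H→E: 13+5+35+8 = 61
D→Z→H→E→L: 13+34+8+31 = 86
D→Z→H→L→E: 13+34+35+31 = 113
D→L→E→Z→H: 18+31+26+34 = 109
D→L→E→H→Z: 18+31+8+34 = 91
… (10 more)
The minimum is 57.
One shortest path: D → Z → L → E → H.

Shortest open route: 57 blocks.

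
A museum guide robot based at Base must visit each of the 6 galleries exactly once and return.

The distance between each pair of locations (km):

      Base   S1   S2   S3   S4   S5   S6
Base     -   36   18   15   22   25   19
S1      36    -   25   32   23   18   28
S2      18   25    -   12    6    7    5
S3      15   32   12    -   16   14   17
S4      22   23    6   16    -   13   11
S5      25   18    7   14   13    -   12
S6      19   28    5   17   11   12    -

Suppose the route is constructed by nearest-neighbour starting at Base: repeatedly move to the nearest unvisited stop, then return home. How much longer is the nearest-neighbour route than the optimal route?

10 km longer than the optimal tour.

Base: S3=15, S2=18, S6=19, S4=22, S5=25, S1=36 ⇒ S3
S3: S2=12, S5=14, S4=16, S6=17, S1=32 ⇒ S2
S2: S6=5, S4=6, S5=7, S1=25 ⇒ S6
S6: S4=11, S5=12, S1=28 ⇒ S4
S4: S5=13, S1=23 ⇒ S5
S5: S1=18 ⇒ S1
NN route Base → S3 → S2 → S6 → S4 → S5 → S1 → Base costs 110.
Optimal: Base → S3 → S5 → S1 → S4 → S2 → S6 → Base costs 100 (by enumerating all 360 distinct tours).
Excess = 110 − 100 = 10.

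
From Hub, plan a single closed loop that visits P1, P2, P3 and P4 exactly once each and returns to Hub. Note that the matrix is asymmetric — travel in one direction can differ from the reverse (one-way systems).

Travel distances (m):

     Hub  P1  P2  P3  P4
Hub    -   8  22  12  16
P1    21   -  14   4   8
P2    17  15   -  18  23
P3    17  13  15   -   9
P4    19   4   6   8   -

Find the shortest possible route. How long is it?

Shortest round trip = 44 m.

Hub → P1 → P2 → P3 → P4 → Hub: 8+14+18+9+19 = 68
Hub → P1 → P2 → P4 → P3 → Hub: 8+14+23+8+17 = 70
Hub → P1 → P3 → P2 → P4 → Hub: 8+4+15+23+19 = 69
Hub → P1 → P3 → P4 → P2 → Hub: 8+4+9+6+17 = 44
Hub → P1 → P4 → P2 → P3 → Hub: 8+8+6+18+17 = 57
Hub → P1 → P4 → P3 → P2 → Hub: 8+8+8+15+17 = 56
Hub → P2 → P1 → P3 → P4 → Hub: 22+15+4+9+19 = 69
Hub → P2 → P1 → P4 → P3 → Hub: 22+15+8+8+17 = 70
Hub → P2 → P3 → P1 → P4 → Hub: 22+18+13+8+19 = 80
Hub → P2 → P3 → P4 → P1 → Hub: 22+18+9+4+21 = 74
Hub → P2 → P4 → P1 → P3 → Hub: 22+23+4+4+17 = 70
Hub → P2 → P4 → P3 → P1 → Hub: 22+23+8+13+21 = 87
Hub → P3 → P1 → P2 → P4 → Hub: 12+13+14+23+19 = 81
Hub → P3 → P1 → P4 → P2 → Hub: 12+13+8+6+17 = 56
… (10 more)
The minimum is 44.
One optimal route: Hub → P1 → P3 → P4 → P2 → Hub.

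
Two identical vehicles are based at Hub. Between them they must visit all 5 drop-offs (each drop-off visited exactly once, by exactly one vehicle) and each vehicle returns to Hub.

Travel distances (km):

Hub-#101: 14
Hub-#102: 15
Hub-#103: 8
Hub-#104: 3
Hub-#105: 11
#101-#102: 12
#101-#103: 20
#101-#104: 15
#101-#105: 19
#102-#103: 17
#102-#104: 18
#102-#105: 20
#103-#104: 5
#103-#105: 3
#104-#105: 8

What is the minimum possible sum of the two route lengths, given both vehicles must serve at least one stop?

There are 2^4 − 1 = 15 ways to divide the 5 stops into two non-empty groups. For each, the best each vehicle can do is its own shortest tour through its group:
  {#101} + {#102, #103, #104, #105}: 28 + 46 = 74
  {#102} + {#101, #103, #104, #105}: 30 + 44 = 74
  {#101, #102} + {#103, #104, #105}: 41 + 22 = 63
  {#103} + {#101, #102, #104, #105}: 16 + 57 = 73
  {#101, #103} + {#102, #104, #105}: 42 + 46 = 88
  {#102, #103} + {#101, #104, #105}: 40 + 44 = 84
  … (15 splits in total)
Best: vehicle 1 Hub → #101 → #102 → Hub = 41; vehicle 2 Hub → #103 → #105 → #104 → Hub = 22; combined 63.

63 km — the smallest possible combined total.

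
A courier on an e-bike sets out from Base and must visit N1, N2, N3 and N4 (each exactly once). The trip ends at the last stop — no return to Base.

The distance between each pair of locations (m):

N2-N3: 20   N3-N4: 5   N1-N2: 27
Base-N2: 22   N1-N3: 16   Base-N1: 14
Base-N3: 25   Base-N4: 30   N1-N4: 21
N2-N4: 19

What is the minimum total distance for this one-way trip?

There are 4! = 24 possible orderings.
Base→N1→N2→N3→N4: 14+27+20+5 = 66
Base→N1→N2→N4→N3: 14+27+19+5 = 65
Base→N1→N3→N2→N4: 14+16+20+19 = 69
Base→N1→N3→N4→N2: 14+16+5+19 = 54
Base→N1→N4→N2→N3: 14+21+19+20 = 74
Base→N1→N4→N3→N2: 14+21+5+20 = 60
Base→N2→N1→N3→N4: 22+27+16+5 = 70
Base→N2→N1→N4→N3: 22+27+21+5 = 75
Base→N2→N3→N1→N4: 22+20+16+21 = 79
Base→N2→N3→N4→N1: 22+20+5+21 = 68
Base→N2→N4→N1→N3: 22+19+21+16 = 78
Base→N2→N4→N3→N1: 22+19+5+16 = 62
Base→N3→N1→N2→N4: 25+16+27+19 = 87
Base→N3→N1→N4→N2: 25+16+21+19 = 81
… (10 more)
The minimum is 54.
One shortest path: Base → N1 → N3 → N4 → N2.

Shortest open route: 54 m.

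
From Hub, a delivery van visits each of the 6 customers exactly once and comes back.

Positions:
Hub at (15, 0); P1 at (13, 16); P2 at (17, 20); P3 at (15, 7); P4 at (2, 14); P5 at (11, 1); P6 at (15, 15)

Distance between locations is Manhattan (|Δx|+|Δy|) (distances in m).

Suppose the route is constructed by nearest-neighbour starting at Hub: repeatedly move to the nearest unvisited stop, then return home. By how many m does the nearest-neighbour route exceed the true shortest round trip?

Excess over optimum: 12 m.

From Hub: P5=5, P3=7, P6=15, P1=18, P2=22, P4=27 → choose P5 (5).
From P5: P3=10, P1=17, P6=18, P4=22, P2=25 → choose P3 (10).
From P3: P6=8, P1=11, P2=15, P4=20 → choose P6 (8).
From P6: P1=3, P2=7, P4=14 → choose P1 (3).
From P1: P2=8, P4=13 → choose P2 (8).
From P2: P4=21 → choose P4 (21).
NN route Hub → P5 → P3 → P6 → P1 → P2 → P4 → Hub costs 82.
Optimal: Hub → P3 → P6 → P2 → P1 → P4 → P5 → Hub costs 70 (by enumerating all 360 distinct tours).
Excess = 82 − 70 = 12.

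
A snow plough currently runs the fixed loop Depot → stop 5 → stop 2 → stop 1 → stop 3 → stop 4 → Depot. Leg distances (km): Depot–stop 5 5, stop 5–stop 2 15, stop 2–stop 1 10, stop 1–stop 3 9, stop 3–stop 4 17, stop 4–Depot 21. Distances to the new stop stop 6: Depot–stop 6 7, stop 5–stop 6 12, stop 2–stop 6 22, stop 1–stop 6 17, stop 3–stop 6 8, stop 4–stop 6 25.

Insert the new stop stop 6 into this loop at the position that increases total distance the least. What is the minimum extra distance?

Insertion cost between consecutive stops i–j is d(i,stop 6) + d(stop 6,j) − d(i,j):
  between Depot and stop 5: 7 + 12 − 5 = 14
  between stop 5 and stop 2: 12 + 22 − 15 = 19
  between stop 2 and stop 1: 22 + 17 − 10 = 29
  between stop 1 and stop 3: 17 + 8 − 9 = 16
  between stop 3 and stop 4: 8 + 25 − 17 = 16
  between stop 4 and Depot: 25 + 7 − 21 = 11
Cheapest insertion is between stop 4 and Depot, adding 11.
New total = 77 + 11 = 88.

Minimum extra distance: 11 km, inserting stop 6 between stop 4 and Depot.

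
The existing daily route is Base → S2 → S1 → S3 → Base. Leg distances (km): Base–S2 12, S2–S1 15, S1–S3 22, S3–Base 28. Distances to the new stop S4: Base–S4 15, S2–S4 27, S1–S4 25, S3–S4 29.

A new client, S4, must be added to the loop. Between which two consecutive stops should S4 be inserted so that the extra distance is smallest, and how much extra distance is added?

Insertion cost between consecutive stops i–j is d(i,S4) + d(S4,j) − d(i,j):
  between Base and S2: 15 + 27 − 12 = 30
  between S2 and S1: 27 + 25 − 15 = 37
  between S1 and S3: 25 + 29 − 22 = 32
  between S3 and Base: 29 + 15 − 28 = 16
Cheapest insertion is between S3 and Base, adding 16.
New total = 77 + 16 = 93.

Minimum extra distance: 16 km, inserting S4 between S3 and Base.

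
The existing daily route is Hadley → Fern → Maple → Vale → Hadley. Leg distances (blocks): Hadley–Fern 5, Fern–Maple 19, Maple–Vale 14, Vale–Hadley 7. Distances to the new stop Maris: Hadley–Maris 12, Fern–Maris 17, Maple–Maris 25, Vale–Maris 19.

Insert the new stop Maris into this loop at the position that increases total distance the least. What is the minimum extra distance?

Insertion cost between consecutive stops i–j is d(i,Maris) + d(Maris,j) − d(i,j):
  between Hadley and Fern: 12 + 17 − 5 = 24
  between Fern and Maple: 17 + 25 − 19 = 23
  between Maple and Vale: 25 + 19 − 14 = 30
  between Vale and Hadley: 19 + 12 − 7 = 24
Cheapest insertion is between Fern and Maple, adding 23.
New total = 45 + 23 = 68.

Minimum extra distance: 23 blocks, inserting Maris between Fern and Maple.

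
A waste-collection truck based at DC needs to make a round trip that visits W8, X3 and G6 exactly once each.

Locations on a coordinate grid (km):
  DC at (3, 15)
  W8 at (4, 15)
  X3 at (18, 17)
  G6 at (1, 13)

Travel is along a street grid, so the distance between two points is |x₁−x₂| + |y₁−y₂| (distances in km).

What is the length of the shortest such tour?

Shortest round trip = 42 km.

DC - W8 - X3 - G6 - DC: 1+16+21+4 = 42
DC - W8 - G6 - X3 - DC: 1+5+21+17 = 44
DC - X3 - W8 - G6 - DC: 17+16+5+4 = 42
The minimum is 42.
One optimal route: DC → W8 → X3 → G6 → DC (or its reverse).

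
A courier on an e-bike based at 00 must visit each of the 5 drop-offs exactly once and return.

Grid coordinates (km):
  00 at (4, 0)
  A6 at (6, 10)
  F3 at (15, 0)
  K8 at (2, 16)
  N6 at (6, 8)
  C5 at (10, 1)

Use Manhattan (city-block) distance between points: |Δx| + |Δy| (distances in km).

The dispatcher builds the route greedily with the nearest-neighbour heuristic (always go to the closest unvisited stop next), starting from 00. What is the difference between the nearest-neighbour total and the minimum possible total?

The nearest-neighbour route is 2 km longer than optimal.

00: C5=7, N6=10, F3=11, A6=12, K8=18 ⇒ C5
C5: F3=6, N6=11, A6=13, K8=23 ⇒ F3
F3: N6=17, A6=19, K8=29 ⇒ N6
N6: A6=2, K8=12 ⇒ A6
A6: K8=10 ⇒ K8
NN route 00 → C5 → F3 → N6 → A6 → K8 → 00 costs 60.
Optimal: 00 → F3 → C5 → N6 → A6 → K8 → 00 costs 58 (by enumerating all 60 distinct tours).
Excess = 60 − 58 = 2.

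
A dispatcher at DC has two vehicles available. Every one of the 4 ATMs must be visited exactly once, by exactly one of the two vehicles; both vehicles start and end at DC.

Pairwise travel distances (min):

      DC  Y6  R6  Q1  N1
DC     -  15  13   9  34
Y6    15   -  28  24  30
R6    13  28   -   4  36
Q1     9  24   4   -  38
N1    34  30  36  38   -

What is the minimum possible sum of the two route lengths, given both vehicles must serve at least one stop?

Minimum combined distance: 105 min.

There are 2^3 − 1 = 7 ways to divide the 4 stops into two non-empty groups. For each, the best each vehicle can do is its own shortest tour through its group:
  {Y6} + {R6, Q1, N1}: 30 + 83 = 113
  {R6} + {Y6, Q1, N1}: 26 + 92 = 118
  {Y6, R6} + {Q1, N1}: 56 + 81 = 137
  {Q1} + {Y6, R6, N1}: 18 + 94 = 112
  {Y6, Q1} + {R6, N1}: 48 + 83 = 131
  {R6, Q1} + {Y6, N1}: 26 + 79 = 105
  … (7 splits in total)
Best: vehicle 1 DC → R6 → Q1 → DC = 26; vehicle 2 DC → Y6 → N1 → DC = 79; combined 105.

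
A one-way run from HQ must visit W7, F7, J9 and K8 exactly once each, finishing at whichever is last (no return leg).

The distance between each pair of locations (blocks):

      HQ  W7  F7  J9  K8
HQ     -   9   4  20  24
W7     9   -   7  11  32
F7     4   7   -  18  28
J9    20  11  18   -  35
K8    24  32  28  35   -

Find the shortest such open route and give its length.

57 blocks — the minimum one-way total.

There are 4! = 24 possible orderings.
HQ - W7 - F7 - J9 - K8: 9+7+18+35 = 69
HQ - W7 - F7 - K8 - J9: 9+7+28+35 = 79
HQ - W7 - J9 - F7 - K8: 9+11+18+28 = 66
HQ - W7 - J9 - K8 - F7: 9+11+35+28 = 83
HQ - W7 - K8 - F7 - J9: 9+32+28+18 = 87
HQ - W7 - K8 - J9 - F7: 9+32+35+18 = 94
HQ - F7 - W7 - J9 - K8: 4+7+11+35 = 57
HQ - F7 - W7 - K8 - J9: 4+7+32+35 = 78
HQ - F7 - J9 - W7 - K8: 4+18+11+32 = 65
HQ - F7 - J9 - K8 - W7: 4+18+35+32 = 89
HQ - F7 - K8 - W7 - J9: 4+28+32+11 = 75
HQ - F7 - K8 - J9 - W7: 4+28+35+11 = 78
HQ - J9 - W7 - F7 - K8: 20+11+7+28 = 66
HQ - J9 - W7 - K8 - F7: 20+11+32+28 = 91
… (10 more)
The minimum is 57.
One shortest path: HQ → F7 → W7 → J9 → K8.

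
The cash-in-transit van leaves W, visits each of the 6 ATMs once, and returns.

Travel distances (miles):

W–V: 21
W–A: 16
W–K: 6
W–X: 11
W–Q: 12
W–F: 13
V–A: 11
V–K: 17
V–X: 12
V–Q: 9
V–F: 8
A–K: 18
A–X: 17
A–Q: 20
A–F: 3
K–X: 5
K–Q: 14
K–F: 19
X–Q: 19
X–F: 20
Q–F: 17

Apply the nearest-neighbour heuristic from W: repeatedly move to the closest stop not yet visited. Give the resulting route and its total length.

66 miles along W → K → X → V → F → A → Q → W.

W → [K:6 / X:11 / Q:12 / F:13 / A:16 / V:21] → K (6)
K → [X:5 / Q:14 / V:17 / A:18 / F:19] → X (5)
X → [V:12 / A:17 / Q:19 / F:20] → V (12)
V → [F:8 / Q:9 / A:11] → F (8)
F → [A:3 / Q:17] → A (3)
A → [Q:20] → Q (20)
Return Q→W: 12.
Total = 6 + 5 + 12 + 8 + 3 + 20 + 12 = 66.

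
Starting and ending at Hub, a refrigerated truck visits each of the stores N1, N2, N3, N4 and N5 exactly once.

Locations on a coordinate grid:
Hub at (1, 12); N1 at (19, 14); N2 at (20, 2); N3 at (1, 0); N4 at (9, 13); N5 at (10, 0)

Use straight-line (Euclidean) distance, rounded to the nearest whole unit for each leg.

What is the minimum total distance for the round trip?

Shortest round trip = 61.

There are 60 distinct closed tours to check (reversals are equivalent).
Hub - N1 - N2 - N3 - N4 - N5 - Hub: 18+12+19+15+13+15 = 92
Hub - N1 - N2 - N3 - N5 - N4 - Hub: 18+12+19+9+13+8 = 79
Hub - N1 - N2 - N4 - N3 - N5 - Hub: 18+12+16+15+9+15 = 85
Hub - N1 - N2 - N4 - N5 - N3 - Hub: 18+12+16+13+9+12 = 80
Hub - N1 - N2 - N5 - N3 - N4 - Hub: 18+12+10+9+15+8 = 72
Hub - N1 - N2 - N5 - N4 - N3 - Hub: 18+12+10+13+15+12 = 80
Hub - N1 - N3 - N2 - N4 - N5 - Hub: 18+23+19+16+13+15 = 104
Hub - N1 - N3 - N2 - N5 - N4 - Hub: 18+23+19+10+13+8 = 91
Hub - N1 - N3 - N4 - N2 - N5 - Hub: 18+23+15+16+10+15 = 97
Hub - N1 - N3 - N4 - N5 - N2 - Hub: 18+23+15+13+10+21 = 100
Hub - N1 - N3 - N5 - N2 - N4 - Hub: 18+23+9+10+16+8 = 84
Hub - N1 - N3 - N5 - N4 - N2 - Hub: 18+23+9+13+16+21 = 100
Hub - N1 - N4 - N2 - N3 - N5 - Hub: 18+10+16+19+9+15 = 87
Hub - N1 - N4 - N2 - N5 - N3 - Hub: 18+10+16+10+9+12 = 75
… (46 more)
Hub - N3 - N5 - N2 - N1 - N4 - Hub: 12+9+10+12+10+8 = 61  ← best
The minimum is 61.
One optimal route: Hub → N3 → N5 → N2 → N1 → N4 → Hub (or its reverse).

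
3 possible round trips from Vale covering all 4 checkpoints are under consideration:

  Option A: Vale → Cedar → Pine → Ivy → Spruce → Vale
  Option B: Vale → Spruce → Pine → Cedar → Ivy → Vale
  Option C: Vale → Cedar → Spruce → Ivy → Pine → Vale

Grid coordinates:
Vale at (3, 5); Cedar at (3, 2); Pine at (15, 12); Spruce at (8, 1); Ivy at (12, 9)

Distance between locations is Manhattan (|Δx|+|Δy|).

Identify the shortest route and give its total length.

Option A: 3 + 22 + 6 + 12 + 9 = 52
Option B: 9 + 18 + 22 + 16 + 13 = 78
Option C: 3 + 6 + 12 + 6 + 19 = 46

46 — Option C is the shortest.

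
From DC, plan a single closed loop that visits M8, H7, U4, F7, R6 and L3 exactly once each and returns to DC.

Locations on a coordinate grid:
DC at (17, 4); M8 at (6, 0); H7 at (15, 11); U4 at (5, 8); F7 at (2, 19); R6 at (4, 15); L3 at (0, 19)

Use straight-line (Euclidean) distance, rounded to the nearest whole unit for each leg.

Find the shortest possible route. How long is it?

With 6 stops there are 6!/2 = 360 distinct round trips (a route and its reverse cost the same).
DC-M8-H7-U4-F7-R6-L3-DC: 12+14+10+11+4+6+23 = 80
DC-M8-H7-U4-F7-L3-R6-DC: 12+14+10+11+2+6+17 = 72
DC-M8-H7-U4-R6-F7-L3-DC: 12+14+10+7+4+2+23 = 72
DC-M8-H7-U4-R6-L3-F7-DC: 12+14+10+7+6+2+21 = 72
DC-M8-H7-U4-L3-F7-R6-DC: 12+14+10+12+2+4+17 = 71
DC-M8-H7-U4-L3-R6-F7-DC: 12+14+10+12+6+4+21 = 79
DC-M8-H7-F7-U4-R6-L3-DC: 12+14+15+11+7+6+23 = 88
DC-M8-H7-F7-U4-L3-R6-DC: 12+14+15+11+12+6+17 = 87
… (352 more)
DC-M8-U4-R6-F7-L3-H7-DC: 12+8+7+4+2+17+7 = 57  ← best
The minimum is 57.
One optimal route: DC → M8 → U4 → R6 → F7 → L3 → H7 → DC (or its reverse).

Minimum total distance: 57.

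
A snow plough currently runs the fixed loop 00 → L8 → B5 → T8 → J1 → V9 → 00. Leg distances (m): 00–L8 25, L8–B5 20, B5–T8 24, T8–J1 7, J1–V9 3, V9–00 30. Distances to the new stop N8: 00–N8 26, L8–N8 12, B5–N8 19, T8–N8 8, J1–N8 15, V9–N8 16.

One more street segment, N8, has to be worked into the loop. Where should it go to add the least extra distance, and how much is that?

+3 m — insert N8 between B5 and T8.

Insertion cost between consecutive stops i–j is d(i,N8) + d(N8,j) − d(i,j):
  between 00 and L8: 26 + 12 − 25 = 13
  between L8 and B5: 12 + 19 − 20 = 11
  between B5 and T8: 19 + 8 − 24 = 3
  between T8 and J1: 8 + 15 − 7 = 16
  between J1 and V9: 15 + 16 − 3 = 28
  between V9 and 00: 16 + 26 − 30 = 12
Cheapest insertion is between B5 and T8, adding 3.
New total = 109 + 3 = 112.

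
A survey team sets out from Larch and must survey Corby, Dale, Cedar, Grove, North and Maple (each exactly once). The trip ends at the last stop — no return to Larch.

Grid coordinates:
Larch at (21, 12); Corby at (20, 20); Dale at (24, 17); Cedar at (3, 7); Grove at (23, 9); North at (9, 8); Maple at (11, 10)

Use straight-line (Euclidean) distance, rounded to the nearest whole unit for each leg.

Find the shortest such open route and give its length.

39 — the minimum one-way total.

There are 6! = 720 possible orderings.
Larch → Corby → Dale → Cedar → Grove → North → Maple: 8+5+23+20+14+3 = 73
Larch → Corby → Dale → Cedar → Grove → Maple → North: 8+5+23+20+12+3 = 71
Larch → Corby → Dale → Cedar → North → Grove → Maple: 8+5+23+6+14+12 = 68
Larch → Corby → Dale → Cedar → North → Maple → Grove: 8+5+23+6+3+12 = 57
Larch → Corby → Dale → Cedar → Maple → Grove → North: 8+5+23+9+12+14 = 71
Larch → Corby → Dale → Cedar → Maple → North → Grove: 8+5+23+9+3+14 = 62
Larch → Corby → Dale → Grove → Cedar → North → Maple: 8+5+8+20+6+3 = 50
Larch → Corby → Dale → Grove → Cedar → Maple → North: 8+5+8+20+9+3 = 53
… (712 more)
Larch → Grove → Dale → Corby → Maple → North → Cedar: 4+8+5+13+3+6 = 39  ← best
The minimum is 39.
One shortest path: Larch → Grove → Dale → Corby → Maple → North → Cedar.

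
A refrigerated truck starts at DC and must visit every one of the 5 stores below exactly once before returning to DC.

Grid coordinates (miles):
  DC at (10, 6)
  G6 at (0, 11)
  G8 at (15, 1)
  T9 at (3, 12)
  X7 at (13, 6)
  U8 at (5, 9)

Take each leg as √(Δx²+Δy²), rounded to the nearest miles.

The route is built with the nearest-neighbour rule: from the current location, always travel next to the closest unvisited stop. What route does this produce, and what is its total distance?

DC → [X7:3 / U8:6 / G8:7 / T9:9 / G6:11] → X7 (3)
X7 → [G8:5 / U8:9 / T9:12 / G6:14] → G8 (5)
G8 → [U8:13 / T9:16 / G6:18] → U8 (13)
U8 → [T9:4 / G6:5] → T9 (4)
T9 → [G6:3] → G6 (3)
Return G6→DC: 11.
Total = 3 + 5 + 13 + 4 + 3 + 11 = 39.

Nearest-neighbour total = 39 miles; route DC → X7 → G8 → U8 → T9 → G6 → DC.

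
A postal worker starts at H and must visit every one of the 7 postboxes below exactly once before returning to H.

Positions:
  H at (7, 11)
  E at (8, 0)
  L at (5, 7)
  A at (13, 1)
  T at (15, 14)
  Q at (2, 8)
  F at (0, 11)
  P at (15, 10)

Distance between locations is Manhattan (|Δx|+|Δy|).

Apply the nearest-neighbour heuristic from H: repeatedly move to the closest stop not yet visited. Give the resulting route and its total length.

At H the remaining stops are L 6, F 7, Q 8, P 9, T 11, E 12, A 16; go to L.
At L the remaining stops are Q 4, F 9, E 10, P 13, A 14, T 17; go to Q.
At Q the remaining stops are F 5, E 14, P 15, A 18, T 19; go to F.
At F the remaining stops are P 16, T 18, E 19, A 23; go to P.
At P the remaining stops are T 4, A 11, E 17; go to T.
At T the remaining stops are A 15, E 21; go to A.
At A the remaining stops are E 6; go to E.
Return E→H: 12.
Total = 6 + 4 + 5 + 16 + 4 + 15 + 6 + 12 = 68.

Nearest-neighbour total = 68; route H → L → Q → F → P → T → A → E → H.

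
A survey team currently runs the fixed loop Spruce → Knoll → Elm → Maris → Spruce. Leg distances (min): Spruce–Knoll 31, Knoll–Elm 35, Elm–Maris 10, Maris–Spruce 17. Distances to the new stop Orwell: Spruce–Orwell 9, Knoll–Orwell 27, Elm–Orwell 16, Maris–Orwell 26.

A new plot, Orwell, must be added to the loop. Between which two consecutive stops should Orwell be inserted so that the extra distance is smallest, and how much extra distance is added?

Minimum extra distance: 5 min, inserting Orwell between Spruce and Knoll.

Insertion cost between consecutive stops i–j is d(i,Orwell) + d(Orwell,j) − d(i,j):
  between Spruce and Knoll: 9 + 27 − 31 = 5
  between Knoll and Elm: 27 + 16 − 35 = 8
  between Elm and Maris: 16 + 26 − 10 = 32
  between Maris and Spruce: 26 + 9 − 17 = 18
Cheapest insertion is between Spruce and Knoll, adding 5.
New total = 93 + 5 = 98.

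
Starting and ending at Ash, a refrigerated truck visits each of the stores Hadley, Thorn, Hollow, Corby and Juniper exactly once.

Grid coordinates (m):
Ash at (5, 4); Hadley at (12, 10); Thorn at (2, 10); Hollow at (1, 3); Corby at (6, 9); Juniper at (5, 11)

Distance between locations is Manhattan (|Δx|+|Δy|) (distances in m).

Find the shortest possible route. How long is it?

With 5 stops there are 5!/2 = 60 distinct round trips (a route and its reverse cost the same).
Ash-Hadley-Thorn-Hollow-Corby-Juniper-Ash: 13+10+8+11+3+7 = 52
Ash-Hadley-Thorn-Hollow-Juniper-Corby-Ash: 13+10+8+12+3+6 = 52
Ash-Hadley-Thorn-Corby-Hollow-Juniper-Ash: 13+10+5+11+12+7 = 58
Ash-Hadley-Thorn-Corby-Juniper-Hollow-Ash: 13+10+5+3+12+5 = 48
Ash-Hadley-Thorn-Juniper-Hollow-Corby-Ash: 13+10+4+12+11+6 = 56
Ash-Hadley-Thorn-Juniper-Corby-Hollow-Ash: 13+10+4+3+11+5 = 46
Ash-Hadley-Hollow-Thorn-Corby-Juniper-Ash: 13+18+8+5+3+7 = 54
Ash-Hadley-Hollow-Thorn-Juniper-Corby-Ash: 13+18+8+4+3+6 = 52
Ash-Hadley-Hollow-Corby-Thorn-Juniper-Ash: 13+18+11+5+4+7 = 58
Ash-Hadley-Hollow-Corby-Juniper-Thorn-Ash: 13+18+11+3+4+9 = 58
Ash-Hadley-Hollow-Juniper-Thorn-Corby-Ash: 13+18+12+4+5+6 = 58
Ash-Hadley-Hollow-Juniper-Corby-Thorn-Ash: 13+18+12+3+5+9 = 60
Ash-Hadley-Corby-Thorn-Hollow-Juniper-Ash: 13+7+5+8+12+7 = 52
Ash-Hadley-Corby-Thorn-Juniper-Hollow-Ash: 13+7+5+4+12+5 = 46
… (46 more)
Ash-Hollow-Thorn-Juniper-Hadley-Corby-Ash: 5+8+4+8+7+6 = 38  ← best
The minimum is 38.
One optimal route: Ash → Hollow → Thorn → Juniper → Hadley → Corby → Ash (or its reverse).

Shortest round trip = 38 m.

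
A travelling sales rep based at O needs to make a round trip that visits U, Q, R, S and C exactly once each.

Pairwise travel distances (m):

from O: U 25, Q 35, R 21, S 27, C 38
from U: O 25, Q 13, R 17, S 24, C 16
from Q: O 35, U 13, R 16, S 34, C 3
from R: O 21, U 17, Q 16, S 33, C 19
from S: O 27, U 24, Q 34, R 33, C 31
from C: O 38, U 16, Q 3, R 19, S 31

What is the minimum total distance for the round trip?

There are 60 distinct closed tours to check (reversals are equivalent).
O-U-Q-R-S-C-O: 25+13+16+33+31+38 = 156
O-U-Q-R-C-S-O: 25+13+16+19+31+27 = 131
O-U-Q-S-R-C-O: 25+13+34+33+19+38 = 162
O-U-Q-S-C-R-O: 25+13+34+31+19+21 = 143
O-U-Q-C-R-S-O: 25+13+3+19+33+27 = 120
O-U-Q-C-S-R-O: 25+13+3+31+33+21 = 126
O-U-R-Q-S-C-O: 25+17+16+34+31+38 = 161
O-U-R-Q-C-S-O: 25+17+16+3+31+27 = 119
O-U-R-S-Q-C-O: 25+17+33+34+3+38 = 150
O-U-R-S-C-Q-O: 25+17+33+31+3+35 = 144
O-U-R-C-Q-S-O: 25+17+19+3+34+27 = 125
O-U-R-C-S-Q-O: 25+17+19+31+34+35 = 161
O-U-S-Q-R-C-O: 25+24+34+16+19+38 = 156
O-U-S-Q-C-R-O: 25+24+34+3+19+21 = 126
… (46 more)
O-R-Q-C-U-S-O: 21+16+3+16+24+27 = 107  ← best
The minimum is 107.
One optimal route: O → R → Q → C → U → S → O (or its reverse).

Shortest round trip = 107 m.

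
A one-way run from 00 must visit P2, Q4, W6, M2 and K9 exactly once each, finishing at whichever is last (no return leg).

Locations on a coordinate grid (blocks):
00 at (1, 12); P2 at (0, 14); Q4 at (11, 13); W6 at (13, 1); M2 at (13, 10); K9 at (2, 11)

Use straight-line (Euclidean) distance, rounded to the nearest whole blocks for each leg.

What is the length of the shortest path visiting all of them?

There are 5! = 120 possible orderings.
00→P2→Q4→W6→M2→K9: 2+11+12+9+11 = 45
00→P2→Q4→W6→K9→M2: 2+11+12+15+11 = 51
00→P2→Q4→M2→W6→K9: 2+11+4+9+15 = 41
00→P2→Q4→M2→K9→W6: 2+11+4+11+15 = 43
00→P2→Q4→K9→W6→M2: 2+11+9+15+9 = 46
00→P2→Q4→K9→M2→W6: 2+11+9+11+9 = 42
00→P2→W6→Q4→M2→K9: 2+18+12+4+11 = 47
00→P2→W6→Q4→K9→M2: 2+18+12+9+11 = 52
00→P2→W6→M2→Q4→K9: 2+18+9+4+9 = 42
00→P2→W6→M2→K9→Q4: 2+18+9+11+9 = 49
00→P2→W6→K9→Q4→M2: 2+18+15+9+4 = 48
00→P2→W6→K9→M2→Q4: 2+18+15+11+4 = 50
00→P2→M2→Q4→W6→K9: 2+14+4+12+15 = 47
00→P2→M2→Q4→K9→W6: 2+14+4+9+15 = 44
… (106 more)
00→P2→K9→Q4→M2→W6: 2+4+9+4+9 = 28  ← best
The minimum is 28.
One shortest path: 00 → P2 → K9 → Q4 → M2 → W6.

Minimum one-way distance = 28 blocks.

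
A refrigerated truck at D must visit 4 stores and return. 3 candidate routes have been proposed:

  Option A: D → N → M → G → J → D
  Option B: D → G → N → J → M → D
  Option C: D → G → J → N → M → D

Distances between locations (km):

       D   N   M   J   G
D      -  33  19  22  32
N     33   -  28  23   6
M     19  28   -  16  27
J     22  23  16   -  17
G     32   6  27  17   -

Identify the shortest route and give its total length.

96 km — Option B is the shortest.

Option A: 33 + 28 + 27 + 17 + 22 = 127
Option B: 32 + 6 + 23 + 16 + 19 = 96
Option C: 32 + 17 + 23 + 28 + 19 = 119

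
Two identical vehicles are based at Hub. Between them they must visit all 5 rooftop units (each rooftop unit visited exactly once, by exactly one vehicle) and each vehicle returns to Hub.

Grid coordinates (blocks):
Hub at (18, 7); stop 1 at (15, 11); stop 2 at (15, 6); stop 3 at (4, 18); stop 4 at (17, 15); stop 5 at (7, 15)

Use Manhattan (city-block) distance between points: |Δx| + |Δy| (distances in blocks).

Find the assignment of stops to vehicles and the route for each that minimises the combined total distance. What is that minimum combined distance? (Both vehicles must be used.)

Minimum combined distance: 58 blocks.

There are 2^4 − 1 = 15 ways to divide the 5 stops into two non-empty groups. For each, the best each vehicle can do is its own shortest tour through its group:
  {stop 1} + {stop 2, stop 3, stop 4, stop 5}: 14 + 52 = 66
  {stop 2} + {stop 1, stop 3, stop 4, stop 5}: 8 + 50 = 58
  {stop 1, stop 2} + {stop 3, stop 4, stop 5}: 16 + 50 = 66
  {stop 3} + {stop 1, stop 2, stop 4, stop 5}: 50 + 40 = 90
  {stop 1, stop 3} + {stop 2, stop 4, stop 5}: 50 + 40 = 90
  {stop 2, stop 3} + {stop 1, stop 4, stop 5}: 52 + 38 = 90
  … (15 splits in total)
Best: vehicle 1 Hub → stop 2 → Hub = 8; vehicle 2 Hub → stop 1 → stop 3 → stop 5 → stop 4 → Hub = 50; combined 58.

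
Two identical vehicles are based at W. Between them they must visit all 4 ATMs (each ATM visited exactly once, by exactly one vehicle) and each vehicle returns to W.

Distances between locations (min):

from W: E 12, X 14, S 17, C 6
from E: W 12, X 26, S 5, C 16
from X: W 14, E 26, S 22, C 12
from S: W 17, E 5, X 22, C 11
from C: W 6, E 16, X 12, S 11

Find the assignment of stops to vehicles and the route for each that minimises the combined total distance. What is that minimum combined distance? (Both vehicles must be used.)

Minimum combined distance: 62 min.

Try each way of splitting the stops between the two vehicles (each non-empty) and, for each split, find the best tour for each vehicle:
  {E} + {X, S, C}: 24 + 53 = 77
  {X} + {E, S, C}: 28 + 34 = 62
  {E, X} + {S, C}: 52 + 34 = 86
  {S} + {E, X, C}: 34 + 54 = 88
  {E, S} + {X, C}: 34 + 32 = 66
  {X, S} + {E, C}: 53 + 34 = 87
  … (7 splits in total)
Best: vehicle 1 W → X → W = 28; vehicle 2 W → E → S → C → W = 34; combined 62.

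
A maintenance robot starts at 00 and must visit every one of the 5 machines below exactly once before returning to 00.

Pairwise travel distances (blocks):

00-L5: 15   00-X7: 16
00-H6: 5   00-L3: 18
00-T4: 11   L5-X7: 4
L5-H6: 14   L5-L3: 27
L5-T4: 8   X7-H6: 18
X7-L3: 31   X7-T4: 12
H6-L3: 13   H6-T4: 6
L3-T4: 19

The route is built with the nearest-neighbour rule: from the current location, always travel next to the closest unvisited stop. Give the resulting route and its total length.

Nearest-neighbour total = 72 blocks; route 00 → H6 → T4 → L5 → X7 → L3 → 00.

From 00: distances to unvisited — H6=5, T4=11, L5=15, X7=16, L3=18. Nearest is H6 (5).
From H6: distances to unvisited — T4=6, L3=13, L5=14, X7=18. Nearest is T4 (6).
From T4: distances to unvisited — L5=8, X7=12, L3=19. Nearest is L5 (8).
From L5: distances to unvisited — X7=4, L3=27. Nearest is X7 (4).
From X7: distances to unvisited — L3=31. Nearest is L3 (31).
Return L3→00: 18.
Total = 5 + 6 + 8 + 4 + 31 + 18 = 72.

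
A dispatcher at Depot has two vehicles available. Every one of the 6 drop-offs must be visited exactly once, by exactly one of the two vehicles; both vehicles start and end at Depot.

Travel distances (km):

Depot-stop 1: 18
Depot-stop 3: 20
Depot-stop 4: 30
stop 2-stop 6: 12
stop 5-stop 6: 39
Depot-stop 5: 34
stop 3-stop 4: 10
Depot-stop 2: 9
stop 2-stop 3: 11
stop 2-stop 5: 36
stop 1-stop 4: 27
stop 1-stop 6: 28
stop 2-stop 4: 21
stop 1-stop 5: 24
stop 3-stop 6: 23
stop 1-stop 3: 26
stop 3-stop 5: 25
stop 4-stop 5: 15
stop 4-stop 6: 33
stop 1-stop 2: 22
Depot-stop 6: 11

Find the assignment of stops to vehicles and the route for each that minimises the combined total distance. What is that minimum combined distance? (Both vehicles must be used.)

Minimum combined distance: 109 km.

Check every non-empty split of the stops between the two vehicles; for each half take its own optimal tour:
  {stop 1} + {stop 2, stop 3, stop 4, stop 5, stop 6}: 36 + 93 = 129
  {stop 2} + {stop 1, stop 3, stop 4, stop 5, stop 6}: 18 + 101 = 119
  {stop 1, stop 2} + {stop 3, stop 4, stop 5, stop 6}: 49 + 93 = 142
  {stop 3} + {stop 1, stop 2, stop 4, stop 5, stop 6}: 40 + 101 = 141
  {stop 1, stop 3} + {stop 2, stop 4, stop 5, stop 6}: 64 + 93 = 157
  {stop 2, stop 3} + {stop 1, stop 4, stop 5, stop 6}: 40 + 101 = 141
  … (31 splits in total)
  {stop 1, stop 2, stop 3, stop 4, stop 5} + {stop 6}: 87 + 22 = 109  ← best
Best: vehicle 1 Depot → stop 1 → stop 5 → stop 4 → stop 3 → stop 2 → Depot = 87; vehicle 2 Depot → stop 6 → Depot = 22; combined 109.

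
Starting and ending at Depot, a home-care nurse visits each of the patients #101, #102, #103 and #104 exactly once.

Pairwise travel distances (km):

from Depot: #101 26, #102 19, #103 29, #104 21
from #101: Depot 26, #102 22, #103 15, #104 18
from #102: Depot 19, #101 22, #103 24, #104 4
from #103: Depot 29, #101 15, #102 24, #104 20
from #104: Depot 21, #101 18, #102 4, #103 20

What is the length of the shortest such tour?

With 4 stops there are 4!/2 = 12 distinct round trips (a route and its reverse cost the same).
Depot-#101-#102-#103-#104-Depot: 26+22+24+20+21 = 113
Depot-#101-#102-#104-#103-Depot: 26+22+4+20+29 = 101
Depot-#101-#103-#102-#104-Depot: 26+15+24+4+21 = 90
Depot-#101-#103-#104-#102-Depot: 26+15+20+4+19 = 84
Depot-#101-#104-#102-#103-Depot: 26+18+4+24+29 = 101
Depot-#101-#104-#103-#102-Depot: 26+18+20+24+19 = 107
Depot-#102-#101-#103-#104-Depot: 19+22+15+20+21 = 97
Depot-#102-#101-#104-#103-Depot: 19+22+18+20+29 = 108
Depot-#102-#103-#101-#104-Depot: 19+24+15+18+21 = 97
Depot-#102-#104-#101-#103-Depot: 19+4+18+15+29 = 85
Depot-#103-#101-#102-#104-Depot: 29+15+22+4+21 = 91
Depot-#103-#102-#101-#104-Depot: 29+24+22+18+21 = 114
The minimum is 84.
One optimal route: Depot → #101 → #103 → #104 → #102 → Depot (or its reverse).

Shortest round trip = 84 km.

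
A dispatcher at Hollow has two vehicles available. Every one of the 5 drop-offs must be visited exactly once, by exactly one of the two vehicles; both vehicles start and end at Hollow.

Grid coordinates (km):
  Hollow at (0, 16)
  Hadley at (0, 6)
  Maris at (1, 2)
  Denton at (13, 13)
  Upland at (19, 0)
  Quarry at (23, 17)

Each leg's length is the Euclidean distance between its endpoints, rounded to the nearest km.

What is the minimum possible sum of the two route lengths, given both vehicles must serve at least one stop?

Minimum combined distance: 93 km.

Check every non-empty split of the stops between the two vehicles; for each half take its own optimal tour:
  {Hadley} + {Maris, Denton, Upland, Quarry}: 20 + 73 = 93
  {Maris} + {Hadley, Denton, Upland, Quarry}: 28 + 71 = 99
  {Hadley, Maris} + {Denton, Upland, Quarry}: 28 + 66 = 94
  {Denton} + {Hadley, Maris, Upland, Quarry}: 26 + 72 = 98
  {Hadley, Denton} + {Maris, Upland, Quarry}: 38 + 72 = 110
  {Maris, Denton} + {Hadley, Upland, Quarry}: 43 + 70 = 113
  … (15 splits in total)
Best: vehicle 1 Hollow → Hadley → Hollow = 20; vehicle 2 Hollow → Maris → Upland → Quarry → Denton → Hollow = 73; combined 93.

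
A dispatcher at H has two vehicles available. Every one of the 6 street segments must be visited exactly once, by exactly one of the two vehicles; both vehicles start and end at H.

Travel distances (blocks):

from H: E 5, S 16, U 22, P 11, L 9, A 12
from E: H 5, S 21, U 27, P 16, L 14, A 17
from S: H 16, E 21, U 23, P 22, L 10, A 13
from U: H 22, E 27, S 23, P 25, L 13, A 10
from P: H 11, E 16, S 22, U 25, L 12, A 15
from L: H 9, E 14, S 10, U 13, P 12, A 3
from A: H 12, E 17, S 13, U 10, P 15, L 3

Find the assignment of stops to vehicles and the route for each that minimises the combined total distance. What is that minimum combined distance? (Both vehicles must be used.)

Minimum combined distance: 85 blocks.

There are 2^5 − 1 = 31 ways to divide the 6 stops into two non-empty groups. For each, the best each vehicle can do is its own shortest tour through its group:
  {E} + {S, U, P, L, A}: 10 + 75 = 85
  {S} + {E, U, P, L, A}: 32 + 68 = 100
  {E, S} + {U, P, L, A}: 42 + 58 = 100
  {U} + {E, S, P, L, A}: 44 + 65 = 109
  {E, U} + {S, P, L, A}: 54 + 55 = 109
  {S, U} + {E, P, L, A}: 61 + 48 = 109
  … (31 splits in total)
Best: vehicle 1 H → E → H = 10; vehicle 2 H → S → U → A → L → P → H = 75; combined 85.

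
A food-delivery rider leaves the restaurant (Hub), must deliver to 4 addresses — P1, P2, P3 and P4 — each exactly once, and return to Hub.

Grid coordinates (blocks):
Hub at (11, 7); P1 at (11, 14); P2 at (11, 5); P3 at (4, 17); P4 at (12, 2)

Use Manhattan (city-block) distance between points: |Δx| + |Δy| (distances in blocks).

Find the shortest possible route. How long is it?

There are 12 distinct closed tours to check (reversals are equivalent).
Hub - P1 - P2 - P3 - P4 - Hub: 7+9+19+23+6 = 64
Hub - P1 - P2 - P4 - P3 - Hub: 7+9+4+23+17 = 60
Hub - P1 - P3 - P2 - P4 - Hub: 7+10+19+4+6 = 46
Hub - P1 - P3 - P4 - P2 - Hub: 7+10+23+4+2 = 46
Hub - P1 - P4 - P2 - P3 - Hub: 7+13+4+19+17 = 60
Hub - P1 - P4 - P3 - P2 - Hub: 7+13+23+19+2 = 64
Hub - P2 - P1 - P3 - P4 - Hub: 2+9+10+23+6 = 50
Hub - P2 - P1 - P4 - P3 - Hub: 2+9+13+23+17 = 64
Hub - P2 - P3 - P1 - P4 - Hub: 2+19+10+13+6 = 50
Hub - P2 - P4 - P1 - P3 - Hub: 2+4+13+10+17 = 46
Hub - P3 - P1 - P2 - P4 - Hub: 17+10+9+4+6 = 46
Hub - P3 - P2 - P1 - P4 - Hub: 17+19+9+13+6 = 64
The minimum is 46.
One optimal route: Hub → P1 → P3 → P2 → P4 → Hub (or its reverse).

Shortest round trip = 46 blocks.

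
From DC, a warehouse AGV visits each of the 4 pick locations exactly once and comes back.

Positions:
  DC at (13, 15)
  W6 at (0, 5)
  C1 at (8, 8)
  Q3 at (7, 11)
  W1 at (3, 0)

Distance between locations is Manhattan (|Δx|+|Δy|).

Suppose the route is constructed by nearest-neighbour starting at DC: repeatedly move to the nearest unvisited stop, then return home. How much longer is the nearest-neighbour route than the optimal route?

DC: Q3=10, C1=12, W6=23, W1=25 ⇒ Q3
Q3: C1=4, W6=13, W1=15 ⇒ C1
C1: W6=11, W1=13 ⇒ W6
W6: W1=8 ⇒ W1
NN route DC → Q3 → C1 → W6 → W1 → DC costs 58.
Optimal: DC → C1 → W6 → W1 → Q3 → DC costs 56 (by enumerating all 12 distinct tours).
Excess = 58 − 56 = 2.

The nearest-neighbour route is 2 longer than optimal.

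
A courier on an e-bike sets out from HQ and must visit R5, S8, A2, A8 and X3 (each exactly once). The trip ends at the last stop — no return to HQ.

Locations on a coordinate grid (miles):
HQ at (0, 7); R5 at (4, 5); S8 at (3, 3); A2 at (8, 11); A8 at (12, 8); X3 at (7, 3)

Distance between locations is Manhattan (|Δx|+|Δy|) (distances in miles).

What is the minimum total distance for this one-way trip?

Shortest open route: 29 miles.

There are 5! = 120 possible orderings.
HQ - R5 - S8 - A2 - A8 - X3: 6+3+13+7+10 = 39
HQ - R5 - S8 - A2 - X3 - A8: 6+3+13+9+10 = 41
HQ - R5 - S8 - A8 - A2 - X3: 6+3+14+7+9 = 39
HQ - R5 - S8 - A8 - X3 - A2: 6+3+14+10+9 = 42
HQ - R5 - S8 - X3 - A2 - A8: 6+3+4+9+7 = 29
HQ - R5 - S8 - X3 - A8 - A2: 6+3+4+10+7 = 30
HQ - R5 - A2 - S8 - A8 - X3: 6+10+13+14+10 = 53
HQ - R5 - A2 - S8 - X3 - A8: 6+10+13+4+10 = 43
HQ - R5 - A2 - A8 - S8 - X3: 6+10+7+14+4 = 41
HQ - R5 - A2 - A8 - X3 - S8: 6+10+7+10+4 = 37
HQ - R5 - A2 - X3 - S8 - A8: 6+10+9+4+14 = 43
HQ - R5 - A2 - X3 - A8 - S8: 6+10+9+10+14 = 49
HQ - R5 - A8 - S8 - A2 - X3: 6+11+14+13+9 = 53
HQ - R5 - A8 - S8 - X3 - A2: 6+11+14+4+9 = 44
… (106 more)
The minimum is 29.
One shortest path: HQ → R5 → S8 → X3 → A2 → A8.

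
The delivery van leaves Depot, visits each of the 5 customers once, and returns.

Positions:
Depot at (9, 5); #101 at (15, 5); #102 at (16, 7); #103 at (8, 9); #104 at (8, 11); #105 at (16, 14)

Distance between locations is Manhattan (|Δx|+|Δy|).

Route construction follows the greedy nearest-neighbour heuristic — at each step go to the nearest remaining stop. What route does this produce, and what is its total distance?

34 along Depot → #103 → #104 → #105 → #102 → #101 → Depot.

From Depot: distances to unvisited — #103=5, #101=6, #104=7, #102=9, #105=16. Nearest is #103 (5).
From #103: distances to unvisited — #104=2, #102=10, #101=11, #105=13. Nearest is #104 (2).
From #104: distances to unvisited — #105=11, #102=12, #101=13. Nearest is #105 (11).
From #105: distances to unvisited — #102=7, #101=10. Nearest is #102 (7).
From #102: distances to unvisited — #101=3. Nearest is #101 (3).
Return #101→Depot: 6.
Total = 5 + 2 + 11 + 7 + 3 + 6 = 34.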